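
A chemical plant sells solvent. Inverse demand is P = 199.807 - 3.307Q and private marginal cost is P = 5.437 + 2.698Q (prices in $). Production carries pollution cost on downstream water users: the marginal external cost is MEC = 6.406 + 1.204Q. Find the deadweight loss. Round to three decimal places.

Market equilibrium (private): 5.437 + 2.698Q = 199.807 - 3.307Q → Q_m = 32.3680.
Social marginal cost = private MC + MEC = 11.843 + 3.902Q.
Set SMC = demand: 11.843 + 3.902Q = 199.807 - 3.307Q → Q* = 26.0735.
The welfare-loss triangle has base |Q_m − Q*| and height MEC(Q_m) (the vertical gap between SMC and demand is zero at Q* and MEC at Q_m).
DWL = ½ × 6.2945 × 45.3771 = 142.8131.

DWL = $142.813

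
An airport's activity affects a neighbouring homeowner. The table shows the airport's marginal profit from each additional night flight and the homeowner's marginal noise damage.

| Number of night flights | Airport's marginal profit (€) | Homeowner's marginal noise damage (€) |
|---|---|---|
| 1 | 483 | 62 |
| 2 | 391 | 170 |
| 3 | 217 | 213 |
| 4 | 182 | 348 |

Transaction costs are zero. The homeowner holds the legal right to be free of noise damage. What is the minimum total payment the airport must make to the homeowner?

Efficient level: marginal profit ≥ marginal noise damage through level 3, so k* = 3.
With the homeowner holding the right, the airport must at least compensate total damage at k*: 62 + 170 + 213 = 445.

€445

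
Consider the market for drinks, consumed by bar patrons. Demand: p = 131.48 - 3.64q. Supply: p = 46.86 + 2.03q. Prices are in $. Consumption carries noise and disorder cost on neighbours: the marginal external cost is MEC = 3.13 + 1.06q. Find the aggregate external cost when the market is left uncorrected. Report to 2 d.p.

$164.76

Market equilibrium (private): 46.86 + 2.03q = 131.48 - 3.64q → q_m = 14.9242.
Total external cost = ∫₀^{q_m} (3.13 + 1.06q) dq = 3.13×14.9242 + ½×1.06×14.9242² = 164.7606.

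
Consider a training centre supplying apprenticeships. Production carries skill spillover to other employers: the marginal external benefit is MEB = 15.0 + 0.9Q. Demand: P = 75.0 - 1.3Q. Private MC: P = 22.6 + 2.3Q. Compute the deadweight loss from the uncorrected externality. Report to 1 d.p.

Market equilibrium (private): 22.6 + 2.3Q = 75.0 - 1.3Q → Q_m = 14.5556.
Social marginal cost = private MC − MEB = 7.6 + 1.4Q.
Set SMC = demand: 7.6 + 1.4Q = 75.0 - 1.3Q → Q* = 24.9630.
Height of the DWL triangle at Q_m is demand(Q_m) − SMC(Q_m) = MEB(Q_m) = 28.1000.
DWL = ½ × 10.4074 × 28.1000 = 146.2240.

DWL = 146.2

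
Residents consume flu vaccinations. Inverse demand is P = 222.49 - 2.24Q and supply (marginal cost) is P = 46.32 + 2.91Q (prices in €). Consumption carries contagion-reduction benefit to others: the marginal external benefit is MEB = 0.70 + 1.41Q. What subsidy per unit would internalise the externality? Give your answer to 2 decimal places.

Social marginal benefit = demand + MEB = 223.19 - 0.83Q.
Set SMB = MC: 223.19 - 0.83Q = 46.32 + 2.91Q → Q* = 47.2914.
The Pigouvian subsidy equals MEB at Q*: 0.70 + 1.41×47.2914 = 67.3809.

subsidy = €67.38 per unit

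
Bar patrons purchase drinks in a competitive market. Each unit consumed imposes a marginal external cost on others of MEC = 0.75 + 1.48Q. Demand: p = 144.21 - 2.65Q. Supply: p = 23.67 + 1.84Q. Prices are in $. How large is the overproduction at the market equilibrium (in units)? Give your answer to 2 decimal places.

Market equilibrium (private): 23.67 + 1.84Q = 144.21 - 2.65Q → Q_m = 26.8463.
Social marginal benefit = demand − MEC = 143.46 - 4.13Q.
Set SMB = MC: 143.46 - 4.13Q = 23.67 + 1.84Q → Q* = 20.0653.
Gap = |26.8463 − 20.0653| = 6.7810.

6.78 units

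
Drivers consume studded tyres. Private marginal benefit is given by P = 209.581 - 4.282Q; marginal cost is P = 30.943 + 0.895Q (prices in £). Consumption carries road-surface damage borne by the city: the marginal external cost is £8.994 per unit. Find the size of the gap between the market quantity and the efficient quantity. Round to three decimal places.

1.737 units

Market equilibrium (private): 30.943 + 0.895Q = 209.581 - 4.282Q → Q_m = 34.5061.
Social marginal benefit = demand − MEC = 200.587 - 4.282Q.
Set SMB = MC: 200.587 - 4.282Q = 30.943 + 0.895Q → Q* = 32.7688.
Gap = |34.5061 − 32.7688| = 1.7373.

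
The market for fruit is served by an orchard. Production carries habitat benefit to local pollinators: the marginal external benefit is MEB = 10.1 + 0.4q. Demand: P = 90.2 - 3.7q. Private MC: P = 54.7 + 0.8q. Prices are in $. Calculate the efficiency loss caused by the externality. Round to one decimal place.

DWL = $21.4

Market equilibrium (private): 54.7 + 0.8q = 90.2 - 3.7q → q_m = 7.8889.
Social marginal cost = private MC − MEB = 44.6 + 0.4q.
Set SMC = demand: 44.6 + 0.4q = 90.2 - 3.7q → q* = 11.1220.
Height of the DWL triangle at q_m is demand(q_m) − SMC(q_m) = MEB(q_m) = 13.2556.
DWL = ½ × 3.2331 × 13.2556 = 21.4283.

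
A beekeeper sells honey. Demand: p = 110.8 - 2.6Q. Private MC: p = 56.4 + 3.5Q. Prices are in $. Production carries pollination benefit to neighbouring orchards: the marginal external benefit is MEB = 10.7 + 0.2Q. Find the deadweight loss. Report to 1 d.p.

Market equilibrium (private): 56.4 + 3.5Q = 110.8 - 2.6Q → Q_m = 8.9180.
Social marginal cost = private MC − MEB = 45.7 + 3.3Q.
Set SMC = demand: 45.7 + 3.3Q = 110.8 - 2.6Q → Q* = 11.0339.
The welfare-loss triangle has base |Q_m − Q*| and height MEB(Q_m) (the vertical gap between SMC and demand is zero at Q* and MEB at Q_m).
DWL = ½ × 2.1159 × 12.4836 = 13.2070.

DWL = $13.2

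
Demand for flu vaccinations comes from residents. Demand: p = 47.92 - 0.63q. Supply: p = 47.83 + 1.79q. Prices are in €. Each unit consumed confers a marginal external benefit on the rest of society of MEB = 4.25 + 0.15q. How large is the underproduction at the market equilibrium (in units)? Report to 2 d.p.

1.87 units

Market equilibrium (private): 47.83 + 1.79q = 47.92 - 0.63q → q_m = 0.0372.
Social marginal benefit = demand + MEB = 52.17 - 0.48q.
Set SMB = MC: 52.17 - 0.48q = 47.83 + 1.79q → q* = 1.9119.
Gap = |0.0372 − 1.9119| = 1.8747.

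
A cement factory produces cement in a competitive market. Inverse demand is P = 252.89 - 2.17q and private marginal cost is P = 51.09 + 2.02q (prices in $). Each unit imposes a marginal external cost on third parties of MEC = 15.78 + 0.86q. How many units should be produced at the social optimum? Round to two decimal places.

Social marginal cost = private MC + MEC = 66.87 + 2.88q.
Set SMC = demand: 66.87 + 2.88q = 252.89 - 2.17q → q* = 36.8356.

q* = 36.84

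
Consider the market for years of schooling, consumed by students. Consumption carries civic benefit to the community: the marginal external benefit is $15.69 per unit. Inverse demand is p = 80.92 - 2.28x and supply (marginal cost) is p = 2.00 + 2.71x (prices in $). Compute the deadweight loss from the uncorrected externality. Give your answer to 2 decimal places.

DWL = $24.67

Market equilibrium (private): 2.00 + 2.71x = 80.92 - 2.28x → x_m = 15.8156.
Social marginal benefit = demand + MEB = 96.61 - 2.28x.
Set SMB = MC: 96.61 - 2.28x = 2.00 + 2.71x → x* = 18.9599.
The welfare-loss triangle has base |x_m − x*| and height MEB(x_m) (the vertical gap between SMB and MC is zero at x* and MEB at x_m).
DWL = ½ × 3.1443 × 15.6900 = 24.6670.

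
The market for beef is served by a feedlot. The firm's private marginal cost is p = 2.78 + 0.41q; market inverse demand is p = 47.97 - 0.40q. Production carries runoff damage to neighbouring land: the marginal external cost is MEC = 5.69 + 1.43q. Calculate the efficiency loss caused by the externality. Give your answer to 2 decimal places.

Market equilibrium (private): 2.78 + 0.41q = 47.97 - 0.40q → q_m = 55.7901.
Social marginal cost = private MC + MEC = 8.47 + 1.84q.
Set SMC = demand: 8.47 + 1.84q = 47.97 - 0.40q → q* = 17.6339.
Height of the DWL triangle at q_m is SMC(q_m) − demand(q_m) = MEC(q_m) = 85.4699.
DWL = ½ × 38.1562 × 85.4699 = 1630.6033.

DWL = 1630.60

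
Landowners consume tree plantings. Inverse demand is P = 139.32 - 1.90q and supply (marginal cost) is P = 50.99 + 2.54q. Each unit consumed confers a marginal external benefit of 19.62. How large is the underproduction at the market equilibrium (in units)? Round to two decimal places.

Market equilibrium (private): 50.99 + 2.54q = 139.32 - 1.90q → q_m = 19.8941.
Social marginal benefit = demand + MEB = 158.94 - 1.90q.
Set SMB = MC: 158.94 - 1.90q = 50.99 + 2.54q → q* = 24.3131.
Gap = |19.8941 − 24.3131| = 4.4190.

4.42 units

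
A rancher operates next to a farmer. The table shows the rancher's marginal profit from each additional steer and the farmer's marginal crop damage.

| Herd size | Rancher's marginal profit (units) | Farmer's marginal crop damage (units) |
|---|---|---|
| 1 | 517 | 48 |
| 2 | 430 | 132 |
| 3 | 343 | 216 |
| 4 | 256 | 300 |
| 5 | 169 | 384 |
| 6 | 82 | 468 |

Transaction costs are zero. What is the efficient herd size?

3

Bargaining reaches the level where marginal profit last exceeds marginal crop damage.
That holds through level 3 (343 ≥ 216) but not at 4 (256 < 300).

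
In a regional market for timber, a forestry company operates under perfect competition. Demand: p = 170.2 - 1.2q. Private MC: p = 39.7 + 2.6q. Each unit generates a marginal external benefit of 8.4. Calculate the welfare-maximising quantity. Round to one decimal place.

Social marginal cost = private MC − MEB = 31.3 + 2.6q.
Set SMC = demand: 31.3 + 2.6q = 170.2 - 1.2q → q* = 36.5526.

q* = 36.6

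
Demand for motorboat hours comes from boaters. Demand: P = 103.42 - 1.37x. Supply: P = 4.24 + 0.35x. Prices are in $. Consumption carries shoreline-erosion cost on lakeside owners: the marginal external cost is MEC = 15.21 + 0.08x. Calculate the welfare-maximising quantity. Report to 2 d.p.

x* = 46.65

Social marginal benefit = demand − MEC = 88.21 - 1.45x.
Set SMB = MC: 88.21 - 1.45x = 4.24 + 0.35x → x* = 46.6500.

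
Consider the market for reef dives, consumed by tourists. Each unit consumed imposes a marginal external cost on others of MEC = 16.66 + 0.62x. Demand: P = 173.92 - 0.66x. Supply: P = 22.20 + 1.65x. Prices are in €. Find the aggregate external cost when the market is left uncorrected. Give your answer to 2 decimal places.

€2431.51

Market equilibrium (private): 22.20 + 1.65x = 173.92 - 0.66x → x_m = 65.6797.
Total external cost = ∫₀^{x_m} (16.66 + 0.62x) dx = 16.66×65.6797 + ½×0.62×65.6797² = 2431.5089.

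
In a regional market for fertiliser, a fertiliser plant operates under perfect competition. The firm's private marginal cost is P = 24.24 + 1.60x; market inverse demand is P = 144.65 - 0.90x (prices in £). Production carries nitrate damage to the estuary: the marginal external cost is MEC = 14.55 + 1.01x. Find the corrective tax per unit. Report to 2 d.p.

Social marginal cost = private MC + MEC = 38.79 + 2.61x.
Set SMC = demand: 38.79 + 2.61x = 144.65 - 0.90x → x* = 30.1595.
The Pigouvian tax equals MEC at x*: 14.55 + 1.01×30.1595 = 45.0111.

tax = £45.01 per unit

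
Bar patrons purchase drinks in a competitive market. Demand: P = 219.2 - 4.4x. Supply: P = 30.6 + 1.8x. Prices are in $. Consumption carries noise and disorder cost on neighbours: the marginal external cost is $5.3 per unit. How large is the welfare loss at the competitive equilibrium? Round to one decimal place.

Market equilibrium (private): 30.6 + 1.8x = 219.2 - 4.4x → x_m = 30.4194.
Social marginal benefit = demand − MEC = 213.9 - 4.4x.
Set SMB = MC: 213.9 - 4.4x = 30.6 + 1.8x → x* = 29.5645.
Height of the DWL triangle at x_m is MC(x_m) − SMB(x_m) = MEC(x_m) = 5.3000.
DWL = ½ × 0.8549 × 5.3000 = 2.2655.

DWL = $2.3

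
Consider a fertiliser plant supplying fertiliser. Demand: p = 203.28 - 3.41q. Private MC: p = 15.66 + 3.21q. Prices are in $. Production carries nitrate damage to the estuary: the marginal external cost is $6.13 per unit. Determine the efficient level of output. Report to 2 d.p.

q* = 27.42

Social marginal cost = private MC + MEC = 21.79 + 3.21q.
Set SMC = demand: 21.79 + 3.21q = 203.28 - 3.41q → q* = 27.4154.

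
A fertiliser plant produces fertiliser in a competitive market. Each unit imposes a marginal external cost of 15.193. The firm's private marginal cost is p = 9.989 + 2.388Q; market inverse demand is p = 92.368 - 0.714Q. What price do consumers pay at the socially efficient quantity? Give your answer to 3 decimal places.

P = 76.904

Social marginal cost = private MC + MEC = 25.182 + 2.388Q.
Set SMC = demand: 25.182 + 2.388Q = 92.368 - 0.714Q → Q* = 21.6589.
Consumer price on the demand curve at Q*: 92.368 − 0.714×21.6589 = 76.9035.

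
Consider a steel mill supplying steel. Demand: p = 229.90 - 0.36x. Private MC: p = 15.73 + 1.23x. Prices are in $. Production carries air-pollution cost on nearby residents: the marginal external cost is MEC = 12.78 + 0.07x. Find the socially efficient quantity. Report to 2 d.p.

Social marginal cost = private MC + MEC = 28.51 + 1.30x.
Set SMC = demand: 28.51 + 1.30x = 229.90 - 0.36x → x* = 121.3193.

x* = 121.32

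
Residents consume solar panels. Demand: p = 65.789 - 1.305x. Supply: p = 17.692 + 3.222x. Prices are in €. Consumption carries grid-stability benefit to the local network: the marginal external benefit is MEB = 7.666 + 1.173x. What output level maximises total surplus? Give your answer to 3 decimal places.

Social marginal benefit = demand + MEB = 73.455 - 0.132x.
Set SMB = MC: 73.455 - 0.132x = 17.692 + 3.222x → x* = 16.6258.

x* = 16.626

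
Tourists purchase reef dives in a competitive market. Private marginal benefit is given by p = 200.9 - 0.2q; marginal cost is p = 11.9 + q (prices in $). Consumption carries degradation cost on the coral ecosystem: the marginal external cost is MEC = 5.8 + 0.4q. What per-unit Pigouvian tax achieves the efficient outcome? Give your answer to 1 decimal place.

tax = $51.6 per unit

Social marginal benefit = demand − MEC = 195.1 - 0.6q.
Set SMB = MC: 195.1 - 0.6q = 11.9 + q → q* = 114.5000.
The Pigouvian tax equals MEC at q*: 5.8 + 0.4×114.5000 = 51.6000.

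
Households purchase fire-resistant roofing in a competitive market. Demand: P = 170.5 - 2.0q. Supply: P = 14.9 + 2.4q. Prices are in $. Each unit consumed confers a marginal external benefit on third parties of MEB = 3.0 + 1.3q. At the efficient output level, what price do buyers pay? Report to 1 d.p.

Social marginal benefit = demand + MEB = 173.5 - 0.7q.
Set SMB = MC: 173.5 - 0.7q = 14.9 + 2.4q → q* = 51.1613.
Consumer price on the demand curve at q*: 170.5 − 2.0×51.1613 = 68.1774.

P = $68.2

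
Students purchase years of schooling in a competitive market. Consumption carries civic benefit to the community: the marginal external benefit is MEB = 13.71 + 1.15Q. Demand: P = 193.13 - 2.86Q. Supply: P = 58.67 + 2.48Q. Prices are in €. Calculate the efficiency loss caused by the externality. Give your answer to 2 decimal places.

DWL = €217.24

Market equilibrium (private): 58.67 + 2.48Q = 193.13 - 2.86Q → Q_m = 25.1798.
Social marginal benefit = demand + MEB = 206.84 - 1.71Q.
Set SMB = MC: 206.84 - 1.71Q = 58.67 + 2.48Q → Q* = 35.3628.
Height of the DWL triangle at Q_m is SMB(Q_m) − MC(Q_m) = MEB(Q_m) = 42.6667.
DWL = ½ × 10.1830 × 42.6667 = 217.2375.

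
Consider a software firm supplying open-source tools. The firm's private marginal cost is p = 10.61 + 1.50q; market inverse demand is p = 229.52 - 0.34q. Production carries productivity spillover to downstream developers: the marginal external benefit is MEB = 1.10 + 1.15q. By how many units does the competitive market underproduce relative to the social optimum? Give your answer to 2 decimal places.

Market equilibrium (private): 10.61 + 1.50q = 229.52 - 0.34q → q_m = 118.9728.
Social marginal cost = private MC − MEB = 9.51 + 0.35q.
Set SMC = demand: 9.51 + 0.35q = 229.52 - 0.34q → q* = 318.8551.
Gap = |118.9728 − 318.8551| = 199.8823.

199.88 units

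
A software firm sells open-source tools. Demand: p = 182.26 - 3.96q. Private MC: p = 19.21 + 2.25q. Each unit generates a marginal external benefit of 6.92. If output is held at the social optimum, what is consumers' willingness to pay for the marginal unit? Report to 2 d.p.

P = 73.87

Social marginal cost = private MC − MEB = 12.29 + 2.25q.
Set SMC = demand: 12.29 + 2.25q = 182.26 - 3.96q → q* = 27.3704.
Consumer price on the demand curve at q*: 182.26 − 3.96×27.3704 = 73.8732.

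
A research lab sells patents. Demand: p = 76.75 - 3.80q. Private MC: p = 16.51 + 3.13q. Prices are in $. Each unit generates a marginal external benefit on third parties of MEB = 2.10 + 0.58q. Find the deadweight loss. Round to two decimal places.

Market equilibrium (private): 16.51 + 3.13q = 76.75 - 3.80q → q_m = 8.6926.
Social marginal cost = private MC − MEB = 14.41 + 2.55q.
Set SMC = demand: 14.41 + 2.55q = 76.75 - 3.80q → q* = 9.8173.
The loss is the area between SMC and demand from q* to q_m; with linear curves that's a triangle of height MEB(q_m).
DWL = ½ × 1.1247 × 7.1417 = 4.0161.

DWL = $4.02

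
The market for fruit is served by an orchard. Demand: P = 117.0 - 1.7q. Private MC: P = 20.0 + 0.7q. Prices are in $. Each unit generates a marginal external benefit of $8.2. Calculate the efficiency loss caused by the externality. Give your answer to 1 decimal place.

DWL = $14.0

Market equilibrium (private): 20.0 + 0.7q = 117.0 - 1.7q → q_m = 40.4167.
Social marginal cost = private MC − MEB = 11.8 + 0.7q.
Set SMC = demand: 11.8 + 0.7q = 117.0 - 1.7q → q* = 43.8333.
Height of the DWL triangle at q_m is demand(q_m) − SMC(q_m) = MEB(q_m) = 8.2000.
DWL = ½ × 3.4166 × 8.2000 = 14.0081.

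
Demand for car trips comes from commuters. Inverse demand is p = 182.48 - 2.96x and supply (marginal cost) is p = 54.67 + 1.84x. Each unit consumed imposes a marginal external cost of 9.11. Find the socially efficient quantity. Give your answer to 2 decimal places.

x* = 24.73

Social marginal benefit = demand − MEC = 173.37 - 2.96x.
Set SMB = MC: 173.37 - 2.96x = 54.67 + 1.84x → x* = 24.7292.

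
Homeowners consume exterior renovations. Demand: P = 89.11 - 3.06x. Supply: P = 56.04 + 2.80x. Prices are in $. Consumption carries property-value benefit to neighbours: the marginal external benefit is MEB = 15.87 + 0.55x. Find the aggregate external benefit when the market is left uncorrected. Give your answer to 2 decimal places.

$98.32

Market equilibrium (private): 56.04 + 2.80x = 89.11 - 3.06x → x_m = 5.6433.
Total external benefit = ∫₀^{x_m} (15.87 + 0.55x) dx = 15.87×5.6433 + ½×0.55×5.6433² = 98.3171.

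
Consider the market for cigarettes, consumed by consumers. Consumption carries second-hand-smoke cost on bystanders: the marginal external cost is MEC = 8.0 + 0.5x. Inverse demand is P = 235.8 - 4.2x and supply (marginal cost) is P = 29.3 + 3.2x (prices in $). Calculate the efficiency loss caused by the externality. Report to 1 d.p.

Market equilibrium (private): 29.3 + 3.2x = 235.8 - 4.2x → x_m = 27.9054.
Social marginal benefit = demand − MEC = 227.8 - 4.7x.
Set SMB = MC: 227.8 - 4.7x = 29.3 + 3.2x → x* = 25.1266.
The welfare-loss triangle has base |x_m − x*| and height MEC(x_m) (the vertical gap between SMB and MC is zero at x* and MEC at x_m).
DWL = ½ × 2.7788 × 21.9527 = 30.5011.

DWL = $30.5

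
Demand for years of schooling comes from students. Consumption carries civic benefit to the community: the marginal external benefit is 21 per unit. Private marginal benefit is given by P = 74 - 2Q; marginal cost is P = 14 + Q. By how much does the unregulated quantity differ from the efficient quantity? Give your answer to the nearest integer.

Market equilibrium (private): 14 + Q = 74 - 2Q → Q_m = 20.0000.
Social marginal benefit = demand + MEB = 95 - 2Q.
Set SMB = MC: 95 - 2Q = 14 + Q → Q* = 27.0000.
Gap = |20.0000 − 27.0000| = 7.0000.

7 units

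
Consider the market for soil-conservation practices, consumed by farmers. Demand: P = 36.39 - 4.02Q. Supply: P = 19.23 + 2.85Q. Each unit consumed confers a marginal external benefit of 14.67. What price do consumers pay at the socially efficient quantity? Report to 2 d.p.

Social marginal benefit = demand + MEB = 51.06 - 4.02Q.
Set SMB = MC: 51.06 - 4.02Q = 19.23 + 2.85Q → Q* = 4.6332.
Consumer price on the demand curve at Q*: 36.39 − 4.02×4.6332 = 17.7645.

P = 17.76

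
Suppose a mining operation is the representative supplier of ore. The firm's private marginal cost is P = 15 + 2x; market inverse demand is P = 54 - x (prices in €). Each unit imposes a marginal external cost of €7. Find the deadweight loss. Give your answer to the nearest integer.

Market equilibrium (private): 15 + 2x = 54 - x → x_m = 13.0000.
Social marginal cost = private MC + MEC = 22 + 2x.
Set SMC = demand: 22 + 2x = 54 - x → x* = 10.6667.
The welfare-loss triangle has base |x_m − x*| and height MEC(x_m) (the vertical gap between SMC and demand is zero at x* and MEC at x_m).
DWL = ½ × 2.3333 × 7.0000 = 8.1666.

DWL = €8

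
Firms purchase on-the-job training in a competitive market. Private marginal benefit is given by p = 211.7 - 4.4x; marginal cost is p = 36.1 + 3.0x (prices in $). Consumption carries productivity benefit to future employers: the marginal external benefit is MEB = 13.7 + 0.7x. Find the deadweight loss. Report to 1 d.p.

Market equilibrium (private): 36.1 + 3.0x = 211.7 - 4.4x → x_m = 23.7297.
Social marginal benefit = demand + MEB = 225.4 - 3.7x.
Set SMB = MC: 225.4 - 3.7x = 36.1 + 3.0x → x* = 28.2537.
Height of the DWL triangle at x_m is SMB(x_m) − MC(x_m) = MEB(x_m) = 30.3108.
DWL = ½ × 4.5240 × 30.3108 = 68.5630.

DWL = $68.6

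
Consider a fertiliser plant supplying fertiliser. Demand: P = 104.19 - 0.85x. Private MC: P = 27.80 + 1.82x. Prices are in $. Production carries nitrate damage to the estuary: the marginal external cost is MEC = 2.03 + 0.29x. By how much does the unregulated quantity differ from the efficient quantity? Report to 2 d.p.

3.49 units

Market equilibrium (private): 27.80 + 1.82x = 104.19 - 0.85x → x_m = 28.6105.
Social marginal cost = private MC + MEC = 29.83 + 2.11x.
Set SMC = demand: 29.83 + 2.11x = 104.19 - 0.85x → x* = 25.1216.
Gap = |28.6105 − 25.1216| = 3.4889.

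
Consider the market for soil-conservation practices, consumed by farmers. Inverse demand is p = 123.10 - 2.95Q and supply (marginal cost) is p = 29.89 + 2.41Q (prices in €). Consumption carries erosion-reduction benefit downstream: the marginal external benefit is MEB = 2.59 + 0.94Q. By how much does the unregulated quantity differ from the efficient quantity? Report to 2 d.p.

4.28 units

Market equilibrium (private): 29.89 + 2.41Q = 123.10 - 2.95Q → Q_m = 17.3899.
Social marginal benefit = demand + MEB = 125.69 - 2.01Q.
Set SMB = MC: 125.69 - 2.01Q = 29.89 + 2.41Q → Q* = 21.6742.
Gap = |17.3899 − 21.6742| = 4.2843.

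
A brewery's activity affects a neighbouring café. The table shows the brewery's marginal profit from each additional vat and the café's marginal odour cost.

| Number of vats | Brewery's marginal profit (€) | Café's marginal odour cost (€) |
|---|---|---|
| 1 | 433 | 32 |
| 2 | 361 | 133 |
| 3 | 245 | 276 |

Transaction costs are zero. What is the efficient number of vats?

Bargaining reaches the level where marginal profit last exceeds marginal odour cost.
That holds through level 2 (361 ≥ 133) but not at 3 (245 < 276).

2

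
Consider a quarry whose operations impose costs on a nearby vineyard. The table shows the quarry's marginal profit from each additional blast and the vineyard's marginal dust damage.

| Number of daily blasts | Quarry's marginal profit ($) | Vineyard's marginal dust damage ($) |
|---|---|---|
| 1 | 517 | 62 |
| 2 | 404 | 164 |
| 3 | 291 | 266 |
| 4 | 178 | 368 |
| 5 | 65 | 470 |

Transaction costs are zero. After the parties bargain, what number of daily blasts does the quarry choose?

3

Bargaining reaches the level where marginal profit last exceeds marginal dust damage.
That holds through level 3 (291 ≥ 266) but not at 4 (178 < 368).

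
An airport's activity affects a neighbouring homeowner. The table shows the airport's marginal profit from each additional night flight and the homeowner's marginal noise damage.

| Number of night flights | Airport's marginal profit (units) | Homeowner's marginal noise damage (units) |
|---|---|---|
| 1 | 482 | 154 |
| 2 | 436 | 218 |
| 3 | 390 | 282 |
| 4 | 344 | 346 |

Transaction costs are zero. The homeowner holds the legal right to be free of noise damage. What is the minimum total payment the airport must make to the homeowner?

654

Efficient level: marginal profit ≥ marginal noise damage through level 3, so k* = 3.
With the homeowner holding the right, the airport must at least compensate total damage at k*: 154 + 218 + 282 = 654.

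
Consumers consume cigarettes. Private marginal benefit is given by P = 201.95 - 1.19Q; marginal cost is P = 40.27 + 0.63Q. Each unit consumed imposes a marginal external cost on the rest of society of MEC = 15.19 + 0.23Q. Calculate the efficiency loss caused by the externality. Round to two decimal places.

Market equilibrium (private): 40.27 + 0.63Q = 201.95 - 1.19Q → Q_m = 88.8352.
Social marginal benefit = demand − MEC = 186.76 - 1.42Q.
Set SMB = MC: 186.76 - 1.42Q = 40.27 + 0.63Q → Q* = 71.4585.
Height of the DWL triangle at Q_m is MC(Q_m) − SMB(Q_m) = MEC(Q_m) = 35.6221.
DWL = ½ × 17.3767 × 35.6221 = 309.4973.

DWL = 309.50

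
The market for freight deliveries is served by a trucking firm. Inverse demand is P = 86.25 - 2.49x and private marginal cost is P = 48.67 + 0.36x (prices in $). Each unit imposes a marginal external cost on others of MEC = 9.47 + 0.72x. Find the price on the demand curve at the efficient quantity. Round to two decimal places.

P = $66.64

Social marginal cost = private MC + MEC = 58.14 + 1.08x.
Set SMC = demand: 58.14 + 1.08x = 86.25 - 2.49x → x* = 7.8739.
Consumer price on the demand curve at x*: 86.25 − 2.49×7.8739 = 66.6440.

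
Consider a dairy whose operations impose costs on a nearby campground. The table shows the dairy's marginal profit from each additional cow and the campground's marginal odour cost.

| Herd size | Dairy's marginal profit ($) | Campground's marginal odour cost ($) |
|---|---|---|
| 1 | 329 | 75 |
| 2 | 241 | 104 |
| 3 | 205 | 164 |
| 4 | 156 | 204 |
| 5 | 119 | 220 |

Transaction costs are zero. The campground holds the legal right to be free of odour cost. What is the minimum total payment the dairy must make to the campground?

Efficient level: marginal profit ≥ marginal odour cost through level 3, so k* = 3.
With the campground holding the right, the dairy must at least compensate total damage at k*: 75 + 104 + 164 = 343.

$343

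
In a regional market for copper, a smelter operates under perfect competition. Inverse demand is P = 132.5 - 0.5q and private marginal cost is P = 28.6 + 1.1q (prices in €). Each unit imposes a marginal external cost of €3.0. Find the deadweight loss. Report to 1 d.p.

DWL = €2.8

Market equilibrium (private): 28.6 + 1.1q = 132.5 - 0.5q → q_m = 64.9375.
Social marginal cost = private MC + MEC = 31.6 + 1.1q.
Set SMC = demand: 31.6 + 1.1q = 132.5 - 0.5q → q* = 63.0625.
The loss is the area between SMC and demand from q* to q_m; with linear curves that's a triangle of height MEC(q_m).
DWL = ½ × 1.8750 × 3.0000 = 2.8125.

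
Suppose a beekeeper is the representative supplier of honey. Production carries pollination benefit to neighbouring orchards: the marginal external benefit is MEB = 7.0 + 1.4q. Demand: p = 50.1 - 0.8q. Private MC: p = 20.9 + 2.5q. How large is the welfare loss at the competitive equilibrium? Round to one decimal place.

DWL = 98.9

Market equilibrium (private): 20.9 + 2.5q = 50.1 - 0.8q → q_m = 8.8485.
Social marginal cost = private MC − MEB = 13.9 + 1.1q.
Set SMC = demand: 13.9 + 1.1q = 50.1 - 0.8q → q* = 19.0526.
The loss is the area between SMC and demand from q* to q_m; with linear curves that's a triangle of height MEB(q_m).
DWL = ½ × 10.2041 × 19.3879 = 98.9180.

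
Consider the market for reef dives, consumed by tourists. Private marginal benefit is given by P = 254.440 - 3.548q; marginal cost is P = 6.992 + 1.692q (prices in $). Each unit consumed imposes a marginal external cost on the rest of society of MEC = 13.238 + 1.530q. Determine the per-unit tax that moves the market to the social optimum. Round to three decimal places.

tax = $66.169 per unit

Social marginal benefit = demand − MEC = 241.202 - 5.078q.
Set SMB = MC: 241.202 - 5.078q = 6.992 + 1.692q → q* = 34.5953.
The Pigouvian tax equals MEC at q*: 13.238 + 1.530×34.5953 = 66.1688.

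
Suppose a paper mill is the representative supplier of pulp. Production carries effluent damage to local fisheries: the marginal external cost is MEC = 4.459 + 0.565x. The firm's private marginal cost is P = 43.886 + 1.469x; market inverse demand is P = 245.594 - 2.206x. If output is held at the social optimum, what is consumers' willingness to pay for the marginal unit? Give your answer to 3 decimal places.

P = 142.969

Social marginal cost = private MC + MEC = 48.345 + 2.034x.
Set SMC = demand: 48.345 + 2.034x = 245.594 - 2.206x → x* = 46.5210.
Consumer price on the demand curve at x*: 245.594 − 2.206×46.5210 = 142.9687.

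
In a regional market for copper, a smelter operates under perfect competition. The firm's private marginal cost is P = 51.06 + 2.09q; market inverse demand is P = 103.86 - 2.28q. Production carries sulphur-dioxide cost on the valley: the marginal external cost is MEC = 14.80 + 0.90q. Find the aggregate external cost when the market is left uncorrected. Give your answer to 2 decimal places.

Market equilibrium (private): 51.06 + 2.09q = 103.86 - 2.28q → q_m = 12.0824.
Total external cost = ∫₀^{q_m} (14.80 + 0.90q) dq = 14.80×12.0824 + ½×0.90×12.0824² = 244.5125.

244.51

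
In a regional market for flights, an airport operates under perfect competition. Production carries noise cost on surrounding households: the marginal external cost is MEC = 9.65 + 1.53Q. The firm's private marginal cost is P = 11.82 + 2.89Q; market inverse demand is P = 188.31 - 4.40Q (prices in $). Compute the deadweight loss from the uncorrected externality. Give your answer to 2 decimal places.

Market equilibrium (private): 11.82 + 2.89Q = 188.31 - 4.40Q → Q_m = 24.2099.
Social marginal cost = private MC + MEC = 21.47 + 4.42Q.
Set SMC = demand: 21.47 + 4.42Q = 188.31 - 4.40Q → Q* = 18.9161.
The welfare-loss triangle has base |Q_m − Q*| and height MEC(Q_m) (the vertical gap between SMC and demand is zero at Q* and MEC at Q_m).
DWL = ½ × 5.2938 × 46.6911 = 123.5867.

DWL = $123.59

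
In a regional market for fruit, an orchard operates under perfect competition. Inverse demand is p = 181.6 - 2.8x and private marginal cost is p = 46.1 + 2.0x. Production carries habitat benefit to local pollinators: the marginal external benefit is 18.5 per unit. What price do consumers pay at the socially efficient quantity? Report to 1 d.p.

Social marginal cost = private MC − MEB = 27.6 + 2.0x.
Set SMC = demand: 27.6 + 2.0x = 181.6 - 2.8x → x* = 32.0833.
Consumer price on the demand curve at x*: 181.6 − 2.8×32.0833 = 91.7668.

P = 91.8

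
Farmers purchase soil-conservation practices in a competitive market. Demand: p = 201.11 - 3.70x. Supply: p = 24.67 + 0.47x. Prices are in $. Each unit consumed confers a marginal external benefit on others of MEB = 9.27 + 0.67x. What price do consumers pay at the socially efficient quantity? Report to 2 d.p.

P = $4.79

Social marginal benefit = demand + MEB = 210.38 - 3.03x.
Set SMB = MC: 210.38 - 3.03x = 24.67 + 0.47x → x* = 53.0600.
Consumer price on the demand curve at x*: 201.11 − 3.70×53.0600 = 4.7880.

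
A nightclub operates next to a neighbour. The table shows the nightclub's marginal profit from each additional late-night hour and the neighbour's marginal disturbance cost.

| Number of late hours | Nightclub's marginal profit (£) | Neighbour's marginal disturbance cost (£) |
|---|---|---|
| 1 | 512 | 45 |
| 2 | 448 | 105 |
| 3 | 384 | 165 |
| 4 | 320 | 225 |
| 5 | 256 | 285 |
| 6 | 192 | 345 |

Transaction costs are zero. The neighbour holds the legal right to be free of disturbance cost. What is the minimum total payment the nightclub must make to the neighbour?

Efficient level: marginal profit ≥ marginal disturbance cost through level 4, so k* = 4.
With the neighbour holding the right, the nightclub must at least compensate total damage at k*: 45 + 105 + 165 + 225 = 540.

£540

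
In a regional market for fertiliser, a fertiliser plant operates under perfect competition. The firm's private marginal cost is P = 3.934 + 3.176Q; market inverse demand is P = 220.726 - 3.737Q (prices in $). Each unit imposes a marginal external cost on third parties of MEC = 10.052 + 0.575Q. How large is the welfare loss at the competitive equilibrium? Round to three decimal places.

Market equilibrium (private): 3.934 + 3.176Q = 220.726 - 3.737Q → Q_m = 31.3600.
Social marginal cost = private MC + MEC = 13.986 + 3.751Q.
Set SMC = demand: 13.986 + 3.751Q = 220.726 - 3.737Q → Q* = 27.6095.
The welfare-loss triangle has base |Q_m − Q*| and height MEC(Q_m) (the vertical gap between SMC and demand is zero at Q* and MEC at Q_m).
DWL = ½ × 3.7505 × 28.0840 = 52.6645.

DWL = $52.665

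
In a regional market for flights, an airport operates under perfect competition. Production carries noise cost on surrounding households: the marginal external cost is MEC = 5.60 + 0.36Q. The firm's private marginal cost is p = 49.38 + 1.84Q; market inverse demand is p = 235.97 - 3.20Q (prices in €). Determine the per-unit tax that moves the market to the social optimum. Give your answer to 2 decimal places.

Social marginal cost = private MC + MEC = 54.98 + 2.20Q.
Set SMC = demand: 54.98 + 2.20Q = 235.97 - 3.20Q → Q* = 33.5167.
The Pigouvian tax equals MEC at Q*: 5.60 + 0.36×33.5167 = 17.6660.

tax = €17.67 per unit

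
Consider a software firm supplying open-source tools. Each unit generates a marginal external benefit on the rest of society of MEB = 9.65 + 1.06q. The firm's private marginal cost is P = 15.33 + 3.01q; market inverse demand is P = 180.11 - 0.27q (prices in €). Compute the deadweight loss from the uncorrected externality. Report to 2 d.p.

Market equilibrium (private): 15.33 + 3.01q = 180.11 - 0.27q → q_m = 50.2378.
Social marginal cost = private MC − MEB = 5.68 + 1.95q.
Set SMC = demand: 5.68 + 1.95q = 180.11 - 0.27q → q* = 78.5721.
Height of the DWL triangle at q_m is demand(q_m) − SMC(q_m) = MEB(q_m) = 62.9021.
DWL = ½ × 28.3343 × 62.9021 = 891.1435.

DWL = €891.14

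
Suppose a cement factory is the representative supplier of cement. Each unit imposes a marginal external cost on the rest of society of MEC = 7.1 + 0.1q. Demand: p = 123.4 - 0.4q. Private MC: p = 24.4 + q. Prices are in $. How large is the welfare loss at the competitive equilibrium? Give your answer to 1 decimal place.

Market equilibrium (private): 24.4 + q = 123.4 - 0.4q → q_m = 70.7143.
Social marginal cost = private MC + MEC = 31.5 + 1.1q.
Set SMC = demand: 31.5 + 1.1q = 123.4 - 0.4q → q* = 61.2667.
The welfare-loss triangle has base |q_m − q*| and height MEC(q_m) (the vertical gap between SMC and demand is zero at q* and MEC at q_m).
DWL = ½ × 9.4476 × 14.1714 = 66.9429.

DWL = $66.9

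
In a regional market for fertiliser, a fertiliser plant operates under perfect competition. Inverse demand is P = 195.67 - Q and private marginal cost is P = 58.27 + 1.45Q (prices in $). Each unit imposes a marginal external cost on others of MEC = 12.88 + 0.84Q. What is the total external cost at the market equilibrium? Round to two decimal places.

$2043.29

Market equilibrium (private): 58.27 + 1.45Q = 195.67 - Q → Q_m = 56.0816.
Total external cost = ∫₀^{Q_m} (12.88 + 0.84Q) dQ = 12.88×56.0816 + ½×0.84×56.0816² = 2043.2923.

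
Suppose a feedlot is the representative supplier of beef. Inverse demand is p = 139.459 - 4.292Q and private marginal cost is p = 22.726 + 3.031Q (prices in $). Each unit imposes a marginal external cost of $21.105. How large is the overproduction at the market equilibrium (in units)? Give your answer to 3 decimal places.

Market equilibrium (private): 22.726 + 3.031Q = 139.459 - 4.292Q → Q_m = 15.9406.
Social marginal cost = private MC + MEC = 43.831 + 3.031Q.
Set SMC = demand: 43.831 + 3.031Q = 139.459 - 4.292Q → Q* = 13.0586.
Gap = |15.9406 − 13.0586| = 2.8820.

2.882 units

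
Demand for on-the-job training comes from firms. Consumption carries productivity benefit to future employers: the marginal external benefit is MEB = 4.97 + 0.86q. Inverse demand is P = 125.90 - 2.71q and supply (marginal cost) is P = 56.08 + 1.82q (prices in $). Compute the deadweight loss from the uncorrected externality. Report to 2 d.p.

Market equilibrium (private): 56.08 + 1.82q = 125.90 - 2.71q → q_m = 15.4128.
Social marginal benefit = demand + MEB = 130.87 - 1.85q.
Set SMB = MC: 130.87 - 1.85q = 56.08 + 1.82q → q* = 20.3787.
Height of the DWL triangle at q_m is SMB(q_m) − MC(q_m) = MEB(q_m) = 18.2250.
DWL = ½ × 4.9659 × 18.2250 = 45.2518.

DWL = $45.25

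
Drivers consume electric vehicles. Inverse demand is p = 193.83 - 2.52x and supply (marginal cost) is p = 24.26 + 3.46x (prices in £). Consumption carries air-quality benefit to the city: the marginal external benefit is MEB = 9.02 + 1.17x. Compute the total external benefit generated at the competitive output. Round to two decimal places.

£726.16

Market equilibrium (private): 24.26 + 3.46x = 193.83 - 2.52x → x_m = 28.3562.
Total external benefit = ∫₀^{x_m} (9.02 + 1.17x) dx = 9.02×28.3562 + ½×1.17×28.3562² = 726.1563.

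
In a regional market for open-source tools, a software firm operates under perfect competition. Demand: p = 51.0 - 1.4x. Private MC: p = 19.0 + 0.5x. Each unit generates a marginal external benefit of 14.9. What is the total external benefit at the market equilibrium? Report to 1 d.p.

250.9

Market equilibrium (private): 19.0 + 0.5x = 51.0 - 1.4x → x_m = 16.8421.
Total external benefit = MEB × x_m = 14.9 × 16.8421 = 250.9473.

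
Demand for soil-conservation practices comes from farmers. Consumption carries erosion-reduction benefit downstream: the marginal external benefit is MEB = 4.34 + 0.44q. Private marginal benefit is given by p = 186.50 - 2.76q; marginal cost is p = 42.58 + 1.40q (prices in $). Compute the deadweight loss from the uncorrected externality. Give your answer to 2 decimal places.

Market equilibrium (private): 42.58 + 1.40q = 186.50 - 2.76q → q_m = 34.5962.
Social marginal benefit = demand + MEB = 190.84 - 2.32q.
Set SMB = MC: 190.84 - 2.32q = 42.58 + 1.40q → q* = 39.8548.
Between q* and q_m the wedge SMB − MC runs linearly from 0 to MEB(q_m), so the loss is a triangle.
DWL = ½ × 5.2586 × 19.5623 = 51.4352.

DWL = $51.44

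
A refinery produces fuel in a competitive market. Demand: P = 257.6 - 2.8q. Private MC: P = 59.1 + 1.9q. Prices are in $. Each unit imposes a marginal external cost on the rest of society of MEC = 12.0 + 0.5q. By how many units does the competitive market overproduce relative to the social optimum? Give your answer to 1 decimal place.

6.4 units

Market equilibrium (private): 59.1 + 1.9q = 257.6 - 2.8q → q_m = 42.2340.
Social marginal cost = private MC + MEC = 71.1 + 2.4q.
Set SMC = demand: 71.1 + 2.4q = 257.6 - 2.8q → q* = 35.8654.
Gap = |42.2340 − 35.8654| = 6.3686.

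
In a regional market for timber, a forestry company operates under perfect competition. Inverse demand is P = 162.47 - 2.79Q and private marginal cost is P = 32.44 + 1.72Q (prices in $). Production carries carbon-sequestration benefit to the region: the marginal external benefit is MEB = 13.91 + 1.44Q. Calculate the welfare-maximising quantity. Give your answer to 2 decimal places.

Social marginal cost = private MC − MEB = 18.53 + 0.28Q.
Set SMC = demand: 18.53 + 0.28Q = 162.47 - 2.79Q → Q* = 46.8860.

Q* = 46.89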